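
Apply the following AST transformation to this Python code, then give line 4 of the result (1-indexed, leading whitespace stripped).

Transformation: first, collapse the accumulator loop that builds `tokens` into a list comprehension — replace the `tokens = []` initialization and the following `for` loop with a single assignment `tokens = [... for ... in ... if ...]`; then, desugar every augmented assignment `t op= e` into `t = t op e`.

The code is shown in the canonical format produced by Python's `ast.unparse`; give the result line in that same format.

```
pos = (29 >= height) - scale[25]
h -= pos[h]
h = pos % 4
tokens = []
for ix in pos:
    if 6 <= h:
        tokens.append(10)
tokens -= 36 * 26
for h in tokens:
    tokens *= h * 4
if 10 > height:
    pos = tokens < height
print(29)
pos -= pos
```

tokens = [10 for ix in pos if 6 <= h]

Transformed code:
pos = (29 >= height) - scale[25]
h = h - pos[h]
h = pos % 4
tokens = [10 for ix in pos if 6 <= h]
tokens = tokens - 36 * 26
for h in tokens:
    tokens = tokens * (h * 4)
if 10 > height:
    pos = tokens < height
print(29)
pos = pos - pos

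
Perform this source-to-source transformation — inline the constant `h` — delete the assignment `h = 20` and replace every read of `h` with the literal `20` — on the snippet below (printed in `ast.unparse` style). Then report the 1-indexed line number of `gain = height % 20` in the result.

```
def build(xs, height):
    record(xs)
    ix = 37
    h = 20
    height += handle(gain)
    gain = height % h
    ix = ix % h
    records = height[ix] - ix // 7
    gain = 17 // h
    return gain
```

5

Transformed code:
def build(xs, height):
    record(xs)
    ix = 37
    height += handle(gain)
    gain = height % 20
    ix = ix % 20
    records = height[ix] - ix // 7
    gain = 17 // 20
    return gain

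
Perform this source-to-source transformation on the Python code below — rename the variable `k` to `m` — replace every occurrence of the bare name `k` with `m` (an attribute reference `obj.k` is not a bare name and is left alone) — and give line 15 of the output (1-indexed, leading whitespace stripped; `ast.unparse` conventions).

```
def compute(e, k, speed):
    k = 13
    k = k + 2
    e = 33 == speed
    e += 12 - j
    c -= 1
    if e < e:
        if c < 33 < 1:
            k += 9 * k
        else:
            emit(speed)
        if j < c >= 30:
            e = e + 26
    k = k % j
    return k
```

return m

Transformed code:
def compute(e, m, speed):
    m = 13
    m = m + 2
    e = 33 == speed
    e += 12 - j
    c -= 1
    if e < e:
        if c < 33 < 1:
            m += 9 * m
        else:
            emit(speed)
        if j < c >= 30:
            e = e + 26
    m = m % j
    return m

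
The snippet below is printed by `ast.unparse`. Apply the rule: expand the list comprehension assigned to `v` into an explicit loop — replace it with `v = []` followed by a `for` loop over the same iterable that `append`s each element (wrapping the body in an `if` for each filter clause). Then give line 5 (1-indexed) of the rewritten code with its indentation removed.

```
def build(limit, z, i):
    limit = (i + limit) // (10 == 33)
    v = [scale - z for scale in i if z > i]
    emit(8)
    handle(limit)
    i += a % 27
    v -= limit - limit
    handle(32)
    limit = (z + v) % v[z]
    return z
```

if z > i:

Transformed code:
def build(limit, z, i):
    limit = (i + limit) // (10 == 33)
    v = []
    for scale in i:
        if z > i:
            v.append(scale - z)
    emit(8)
    handle(limit)
    i += a % 27
    v -= limit - limit
    handle(32)
    limit = (z + v) % v[z]
    return z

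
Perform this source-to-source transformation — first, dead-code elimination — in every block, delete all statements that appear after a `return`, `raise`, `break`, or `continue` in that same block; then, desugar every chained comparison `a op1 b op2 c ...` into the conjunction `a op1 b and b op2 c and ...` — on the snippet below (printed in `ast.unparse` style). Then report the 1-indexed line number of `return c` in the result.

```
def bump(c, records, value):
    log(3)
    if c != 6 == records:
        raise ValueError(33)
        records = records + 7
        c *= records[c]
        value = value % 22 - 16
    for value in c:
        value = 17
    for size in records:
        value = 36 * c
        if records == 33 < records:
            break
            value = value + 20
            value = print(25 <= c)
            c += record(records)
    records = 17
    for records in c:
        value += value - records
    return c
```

14

Transformed code:
def bump(c, records, value):
    log(3)
    if c != 6 and 6 == records:
        raise ValueError(33)
    for value in c:
        value = 17
    for size in records:
        value = 36 * c
        if records == 33 and 33 < records:
            break
    records = 17
    for records in c:
        value += value - records
    return c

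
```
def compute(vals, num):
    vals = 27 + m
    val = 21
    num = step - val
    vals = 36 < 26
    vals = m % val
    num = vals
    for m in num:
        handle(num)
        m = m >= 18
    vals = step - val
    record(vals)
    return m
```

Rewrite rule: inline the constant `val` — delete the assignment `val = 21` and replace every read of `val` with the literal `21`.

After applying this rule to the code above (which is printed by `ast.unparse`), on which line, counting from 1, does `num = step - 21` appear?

Transformed code:
def compute(vals, num):
    vals = 27 + m
    num = step - 21
    vals = 36 < 26
    vals = m % 21
    num = vals
    for m in num:
        handle(num)
        m = m >= 18
    vals = step - 21
    record(vals)
    return m

3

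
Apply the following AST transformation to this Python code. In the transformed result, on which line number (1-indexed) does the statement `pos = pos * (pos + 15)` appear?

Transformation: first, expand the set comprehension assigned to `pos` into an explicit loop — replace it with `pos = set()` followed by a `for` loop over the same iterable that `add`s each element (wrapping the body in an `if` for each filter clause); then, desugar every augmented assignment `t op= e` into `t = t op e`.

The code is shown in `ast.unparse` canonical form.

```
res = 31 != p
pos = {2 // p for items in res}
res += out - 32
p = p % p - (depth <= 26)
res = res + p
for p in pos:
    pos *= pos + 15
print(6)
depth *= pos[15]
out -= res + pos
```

9

Transformed code:
res = 31 != p
pos = set()
for items in res:
    pos.add(2 // p)
res = res + (out - 32)
p = p % p - (depth <= 26)
res = res + p
for p in pos:
    pos = pos * (pos + 15)
print(6)
depth = depth * pos[15]
out = out - (res + pos)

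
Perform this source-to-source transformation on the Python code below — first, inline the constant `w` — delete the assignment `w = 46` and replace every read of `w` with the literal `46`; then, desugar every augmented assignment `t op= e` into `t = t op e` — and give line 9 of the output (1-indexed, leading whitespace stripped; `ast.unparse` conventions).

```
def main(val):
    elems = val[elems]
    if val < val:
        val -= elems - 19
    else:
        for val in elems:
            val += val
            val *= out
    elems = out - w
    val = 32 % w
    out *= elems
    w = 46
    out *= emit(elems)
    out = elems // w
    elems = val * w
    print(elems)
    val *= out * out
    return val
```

Transformed code:
def main(val):
    elems = val[elems]
    if val < val:
        val = val - (elems - 19)
    else:
        for val in elems:
            val = val + val
            val = val * out
    elems = out - 46
    val = 32 % 46
    out = out * elems
    out = out * emit(elems)
    out = elems // 46
    elems = val * 46
    print(elems)
    val = val * (out * out)
    return val

elems = out - 46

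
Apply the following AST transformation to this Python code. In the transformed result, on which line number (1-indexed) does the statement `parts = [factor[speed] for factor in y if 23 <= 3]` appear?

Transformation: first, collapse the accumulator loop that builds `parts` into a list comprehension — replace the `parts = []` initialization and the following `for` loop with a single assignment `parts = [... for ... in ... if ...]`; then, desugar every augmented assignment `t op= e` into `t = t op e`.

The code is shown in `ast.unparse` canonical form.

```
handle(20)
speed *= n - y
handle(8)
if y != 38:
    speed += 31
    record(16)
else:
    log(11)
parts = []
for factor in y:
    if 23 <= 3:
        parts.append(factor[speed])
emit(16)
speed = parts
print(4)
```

Transformed code:
handle(20)
speed = speed * (n - y)
handle(8)
if y != 38:
    speed = speed + 31
    record(16)
else:
    log(11)
parts = [factor[speed] for factor in y if 23 <= 3]
emit(16)
speed = parts
print(4)

9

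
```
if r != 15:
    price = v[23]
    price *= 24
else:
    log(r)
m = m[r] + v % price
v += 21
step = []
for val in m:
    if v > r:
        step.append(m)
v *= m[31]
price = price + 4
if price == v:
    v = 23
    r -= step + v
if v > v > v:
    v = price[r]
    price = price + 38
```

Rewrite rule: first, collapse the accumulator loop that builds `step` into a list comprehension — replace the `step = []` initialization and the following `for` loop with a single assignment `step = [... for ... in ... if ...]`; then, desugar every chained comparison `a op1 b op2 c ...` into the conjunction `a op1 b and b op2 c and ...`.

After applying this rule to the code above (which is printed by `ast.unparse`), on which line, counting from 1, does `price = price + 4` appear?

Transformed code:
if r != 15:
    price = v[23]
    price *= 24
else:
    log(r)
m = m[r] + v % price
v += 21
step = [m for val in m if v > r]
v *= m[31]
price = price + 4
if price == v:
    v = 23
    r -= step + v
if v > v and v > v:
    v = price[r]
    price = price + 38

10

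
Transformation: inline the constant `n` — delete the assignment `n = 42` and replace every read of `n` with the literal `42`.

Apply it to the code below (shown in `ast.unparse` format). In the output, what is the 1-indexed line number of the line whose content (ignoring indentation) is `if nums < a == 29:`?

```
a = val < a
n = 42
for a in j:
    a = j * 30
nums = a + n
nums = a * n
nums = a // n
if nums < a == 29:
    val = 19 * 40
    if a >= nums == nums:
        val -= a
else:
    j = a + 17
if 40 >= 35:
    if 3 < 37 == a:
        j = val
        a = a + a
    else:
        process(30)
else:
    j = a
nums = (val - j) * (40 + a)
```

7

Transformed code:
a = val < a
for a in j:
    a = j * 30
nums = a + 42
nums = a * 42
nums = a // 42
if nums < a == 29:
    val = 19 * 40
    if a >= nums == nums:
        val -= a
else:
    j = a + 17
if 40 >= 35:
    if 3 < 37 == a:
        j = val
        a = a + a
    else:
        process(30)
else:
    j = a
nums = (val - j) * (40 + a)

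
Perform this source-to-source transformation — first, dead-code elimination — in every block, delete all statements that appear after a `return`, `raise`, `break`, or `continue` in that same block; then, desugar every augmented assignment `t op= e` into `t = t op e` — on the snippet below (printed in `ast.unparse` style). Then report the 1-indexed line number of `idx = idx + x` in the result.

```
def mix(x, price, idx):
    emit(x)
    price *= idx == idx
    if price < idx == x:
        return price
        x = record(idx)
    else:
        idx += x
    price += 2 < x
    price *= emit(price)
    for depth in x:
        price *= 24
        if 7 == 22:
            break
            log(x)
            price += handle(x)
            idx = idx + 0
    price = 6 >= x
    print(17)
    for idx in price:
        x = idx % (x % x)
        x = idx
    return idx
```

7

Transformed code:
def mix(x, price, idx):
    emit(x)
    price = price * (idx == idx)
    if price < idx == x:
        return price
    else:
        idx = idx + x
    price = price + (2 < x)
    price = price * emit(price)
    for depth in x:
        price = price * 24
        if 7 == 22:
            break
    price = 6 >= x
    print(17)
    for idx in price:
        x = idx % (x % x)
        x = idx
    return idx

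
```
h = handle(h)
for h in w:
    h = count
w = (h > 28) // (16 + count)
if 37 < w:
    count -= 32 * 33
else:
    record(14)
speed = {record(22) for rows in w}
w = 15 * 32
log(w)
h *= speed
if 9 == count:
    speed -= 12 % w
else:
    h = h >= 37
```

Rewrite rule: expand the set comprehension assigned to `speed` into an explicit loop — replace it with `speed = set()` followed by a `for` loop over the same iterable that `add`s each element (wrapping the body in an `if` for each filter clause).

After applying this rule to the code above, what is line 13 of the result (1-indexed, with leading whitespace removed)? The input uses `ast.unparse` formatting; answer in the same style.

Transformed code:
h = handle(h)
for h in w:
    h = count
w = (h > 28) // (16 + count)
if 37 < w:
    count -= 32 * 33
else:
    record(14)
speed = set()
for rows in w:
    speed.add(record(22))
w = 15 * 32
log(w)
h *= speed
if 9 == count:
    speed -= 12 % w
else:
    h = h >= 37

log(w)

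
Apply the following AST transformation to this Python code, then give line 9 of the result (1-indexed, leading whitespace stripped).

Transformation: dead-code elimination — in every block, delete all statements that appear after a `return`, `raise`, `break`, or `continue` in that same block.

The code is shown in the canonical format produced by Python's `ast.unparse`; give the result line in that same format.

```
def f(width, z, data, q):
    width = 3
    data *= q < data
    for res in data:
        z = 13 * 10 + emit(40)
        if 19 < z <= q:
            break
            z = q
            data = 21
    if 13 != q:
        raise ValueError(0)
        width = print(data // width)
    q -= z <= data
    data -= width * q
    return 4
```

Transformed code:
def f(width, z, data, q):
    width = 3
    data *= q < data
    for res in data:
        z = 13 * 10 + emit(40)
        if 19 < z <= q:
            break
    if 13 != q:
        raise ValueError(0)
    q -= z <= data
    data -= width * q
    return 4

raise ValueError(0)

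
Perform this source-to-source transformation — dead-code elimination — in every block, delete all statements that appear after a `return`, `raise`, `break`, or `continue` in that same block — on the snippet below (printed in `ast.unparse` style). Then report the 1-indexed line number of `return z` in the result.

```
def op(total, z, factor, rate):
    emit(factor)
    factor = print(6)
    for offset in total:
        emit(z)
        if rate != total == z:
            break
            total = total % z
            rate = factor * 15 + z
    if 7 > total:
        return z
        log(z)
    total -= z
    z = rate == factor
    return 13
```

Transformed code:
def op(total, z, factor, rate):
    emit(factor)
    factor = print(6)
    for offset in total:
        emit(z)
        if rate != total == z:
            break
    if 7 > total:
        return z
    total -= z
    z = rate == factor
    return 13

9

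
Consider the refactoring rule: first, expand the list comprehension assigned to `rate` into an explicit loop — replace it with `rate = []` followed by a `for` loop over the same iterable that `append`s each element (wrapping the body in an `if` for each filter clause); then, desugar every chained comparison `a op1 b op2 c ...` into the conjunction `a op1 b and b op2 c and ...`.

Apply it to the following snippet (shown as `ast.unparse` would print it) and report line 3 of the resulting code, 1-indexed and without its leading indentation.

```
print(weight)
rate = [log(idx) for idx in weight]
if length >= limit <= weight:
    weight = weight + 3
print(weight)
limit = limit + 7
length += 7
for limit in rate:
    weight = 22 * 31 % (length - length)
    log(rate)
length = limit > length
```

for idx in weight:

Transformed code:
print(weight)
rate = []
for idx in weight:
    rate.append(log(idx))
if length >= limit and limit <= weight:
    weight = weight + 3
print(weight)
limit = limit + 7
length += 7
for limit in rate:
    weight = 22 * 31 % (length - length)
    log(rate)
length = limit > length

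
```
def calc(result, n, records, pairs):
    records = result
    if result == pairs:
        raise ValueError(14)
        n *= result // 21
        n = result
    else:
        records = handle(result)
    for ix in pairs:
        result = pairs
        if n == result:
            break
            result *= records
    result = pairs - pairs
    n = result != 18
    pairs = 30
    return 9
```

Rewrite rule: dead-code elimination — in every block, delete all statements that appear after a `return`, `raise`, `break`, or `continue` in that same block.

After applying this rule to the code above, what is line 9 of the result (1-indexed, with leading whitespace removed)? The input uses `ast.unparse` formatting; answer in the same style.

Transformed code:
def calc(result, n, records, pairs):
    records = result
    if result == pairs:
        raise ValueError(14)
    else:
        records = handle(result)
    for ix in pairs:
        result = pairs
        if n == result:
            break
    result = pairs - pairs
    n = result != 18
    pairs = 30
    return 9

if n == result:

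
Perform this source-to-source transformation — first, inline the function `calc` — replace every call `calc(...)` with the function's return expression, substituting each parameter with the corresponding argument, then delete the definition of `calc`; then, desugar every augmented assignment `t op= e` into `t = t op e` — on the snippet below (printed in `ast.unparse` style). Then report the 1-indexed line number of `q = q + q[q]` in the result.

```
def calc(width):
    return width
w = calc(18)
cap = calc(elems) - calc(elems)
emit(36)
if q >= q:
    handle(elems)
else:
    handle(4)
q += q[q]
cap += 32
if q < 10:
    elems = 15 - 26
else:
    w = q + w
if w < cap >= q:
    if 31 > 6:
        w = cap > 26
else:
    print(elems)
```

8

Transformed code:
w = 18
cap = elems - elems
emit(36)
if q >= q:
    handle(elems)
else:
    handle(4)
q = q + q[q]
cap = cap + 32
if q < 10:
    elems = 15 - 26
else:
    w = q + w
if w < cap >= q:
    if 31 > 6:
        w = cap > 26
else:
    print(elems)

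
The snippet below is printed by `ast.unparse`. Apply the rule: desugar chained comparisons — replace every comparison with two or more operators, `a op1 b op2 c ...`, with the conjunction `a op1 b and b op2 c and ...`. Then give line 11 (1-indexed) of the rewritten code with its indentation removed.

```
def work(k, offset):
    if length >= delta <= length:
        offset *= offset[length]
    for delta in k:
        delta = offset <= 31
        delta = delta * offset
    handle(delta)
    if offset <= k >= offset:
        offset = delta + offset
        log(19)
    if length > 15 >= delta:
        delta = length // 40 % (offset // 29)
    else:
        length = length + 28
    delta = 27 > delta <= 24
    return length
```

if length > 15 and 15 >= delta:

Transformed code:
def work(k, offset):
    if length >= delta and delta <= length:
        offset *= offset[length]
    for delta in k:
        delta = offset <= 31
        delta = delta * offset
    handle(delta)
    if offset <= k and k >= offset:
        offset = delta + offset
        log(19)
    if length > 15 and 15 >= delta:
        delta = length // 40 % (offset // 29)
    else:
        length = length + 28
    delta = 27 > delta and delta <= 24
    return length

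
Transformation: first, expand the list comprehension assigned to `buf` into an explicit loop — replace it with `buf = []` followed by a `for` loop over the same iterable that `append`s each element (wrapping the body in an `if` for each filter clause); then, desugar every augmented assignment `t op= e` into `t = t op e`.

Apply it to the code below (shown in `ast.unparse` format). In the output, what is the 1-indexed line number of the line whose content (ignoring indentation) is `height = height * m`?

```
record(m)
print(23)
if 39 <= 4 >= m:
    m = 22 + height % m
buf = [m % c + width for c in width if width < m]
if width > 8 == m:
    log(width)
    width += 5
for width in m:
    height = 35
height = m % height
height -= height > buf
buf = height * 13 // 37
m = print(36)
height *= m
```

18

Transformed code:
record(m)
print(23)
if 39 <= 4 >= m:
    m = 22 + height % m
buf = []
for c in width:
    if width < m:
        buf.append(m % c + width)
if width > 8 == m:
    log(width)
    width = width + 5
for width in m:
    height = 35
height = m % height
height = height - (height > buf)
buf = height * 13 // 37
m = print(36)
height = height * m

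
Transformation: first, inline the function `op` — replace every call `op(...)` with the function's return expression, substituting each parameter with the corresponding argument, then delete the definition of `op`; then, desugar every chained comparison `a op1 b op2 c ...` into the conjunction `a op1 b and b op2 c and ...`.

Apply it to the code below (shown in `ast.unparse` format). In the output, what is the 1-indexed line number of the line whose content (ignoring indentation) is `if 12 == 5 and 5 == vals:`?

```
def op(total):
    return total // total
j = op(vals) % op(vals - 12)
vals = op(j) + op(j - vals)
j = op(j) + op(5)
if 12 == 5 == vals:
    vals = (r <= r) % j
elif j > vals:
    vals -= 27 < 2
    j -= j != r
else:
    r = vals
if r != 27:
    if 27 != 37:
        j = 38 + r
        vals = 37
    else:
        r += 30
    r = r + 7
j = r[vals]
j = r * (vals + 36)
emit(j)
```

4

Transformed code:
j = vals // vals % ((vals - 12) // (vals - 12))
vals = j // j + (j - vals) // (j - vals)
j = j // j + 5 // 5
if 12 == 5 and 5 == vals:
    vals = (r <= r) % j
elif j > vals:
    vals -= 27 < 2
    j -= j != r
else:
    r = vals
if r != 27:
    if 27 != 37:
        j = 38 + r
        vals = 37
    else:
        r += 30
    r = r + 7
j = r[vals]
j = r * (vals + 36)
emit(j)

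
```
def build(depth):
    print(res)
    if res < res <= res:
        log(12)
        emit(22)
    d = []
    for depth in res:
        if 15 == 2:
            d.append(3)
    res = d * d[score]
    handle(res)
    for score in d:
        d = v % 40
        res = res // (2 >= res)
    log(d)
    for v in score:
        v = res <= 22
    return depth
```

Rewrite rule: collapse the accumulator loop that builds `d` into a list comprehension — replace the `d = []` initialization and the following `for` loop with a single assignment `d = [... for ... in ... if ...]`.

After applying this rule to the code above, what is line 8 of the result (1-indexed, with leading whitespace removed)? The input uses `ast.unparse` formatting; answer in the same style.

Transformed code:
def build(depth):
    print(res)
    if res < res <= res:
        log(12)
        emit(22)
    d = [3 for depth in res if 15 == 2]
    res = d * d[score]
    handle(res)
    for score in d:
        d = v % 40
        res = res // (2 >= res)
    log(d)
    for v in score:
        v = res <= 22
    return depth

handle(res)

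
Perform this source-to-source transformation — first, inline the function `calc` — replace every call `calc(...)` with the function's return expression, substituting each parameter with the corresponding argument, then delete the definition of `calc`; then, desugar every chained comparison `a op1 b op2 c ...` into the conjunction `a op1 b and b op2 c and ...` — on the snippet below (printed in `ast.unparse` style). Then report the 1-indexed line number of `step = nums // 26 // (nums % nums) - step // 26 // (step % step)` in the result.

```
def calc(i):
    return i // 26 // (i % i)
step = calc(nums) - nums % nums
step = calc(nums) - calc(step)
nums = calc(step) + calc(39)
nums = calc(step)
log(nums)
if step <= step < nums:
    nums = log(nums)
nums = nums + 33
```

Transformed code:
step = nums // 26 // (nums % nums) - nums % nums
step = nums // 26 // (nums % nums) - step // 26 // (step % step)
nums = step // 26 // (step % step) + 39 // 26 // (39 % 39)
nums = step // 26 // (step % step)
log(nums)
if step <= step and step < nums:
    nums = log(nums)
nums = nums + 33

2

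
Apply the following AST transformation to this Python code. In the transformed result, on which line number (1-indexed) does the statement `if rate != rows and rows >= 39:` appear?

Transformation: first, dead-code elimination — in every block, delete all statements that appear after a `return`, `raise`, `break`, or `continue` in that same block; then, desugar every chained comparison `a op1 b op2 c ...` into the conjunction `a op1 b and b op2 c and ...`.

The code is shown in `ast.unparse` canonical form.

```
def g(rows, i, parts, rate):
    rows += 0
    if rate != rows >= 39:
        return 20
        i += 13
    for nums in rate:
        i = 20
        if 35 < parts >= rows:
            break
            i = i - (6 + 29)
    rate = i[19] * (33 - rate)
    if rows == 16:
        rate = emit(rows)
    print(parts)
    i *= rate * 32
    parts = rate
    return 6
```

3

Transformed code:
def g(rows, i, parts, rate):
    rows += 0
    if rate != rows and rows >= 39:
        return 20
    for nums in rate:
        i = 20
        if 35 < parts and parts >= rows:
            break
    rate = i[19] * (33 - rate)
    if rows == 16:
        rate = emit(rows)
    print(parts)
    i *= rate * 32
    parts = rate
    return 6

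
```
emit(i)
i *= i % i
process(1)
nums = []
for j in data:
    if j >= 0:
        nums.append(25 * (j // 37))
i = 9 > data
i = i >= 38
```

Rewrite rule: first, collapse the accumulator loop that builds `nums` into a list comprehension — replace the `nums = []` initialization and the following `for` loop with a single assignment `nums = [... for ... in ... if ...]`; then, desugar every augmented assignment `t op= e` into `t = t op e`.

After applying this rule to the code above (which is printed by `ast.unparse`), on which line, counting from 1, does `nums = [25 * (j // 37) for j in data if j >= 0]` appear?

Transformed code:
emit(i)
i = i * (i % i)
process(1)
nums = [25 * (j // 37) for j in data if j >= 0]
i = 9 > data
i = i >= 38

4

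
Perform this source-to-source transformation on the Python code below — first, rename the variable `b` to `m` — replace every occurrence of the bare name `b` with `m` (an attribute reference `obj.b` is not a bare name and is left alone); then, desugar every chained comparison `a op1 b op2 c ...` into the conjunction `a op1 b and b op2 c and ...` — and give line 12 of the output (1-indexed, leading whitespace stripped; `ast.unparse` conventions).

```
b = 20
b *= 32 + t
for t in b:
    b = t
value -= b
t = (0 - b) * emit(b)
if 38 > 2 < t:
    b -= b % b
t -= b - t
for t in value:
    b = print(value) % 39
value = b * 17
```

value = m * 17

Transformed code:
m = 20
m *= 32 + t
for t in m:
    m = t
value -= m
t = (0 - m) * emit(m)
if 38 > 2 and 2 < t:
    m -= m % m
t -= m - t
for t in value:
    m = print(value) % 39
value = m * 17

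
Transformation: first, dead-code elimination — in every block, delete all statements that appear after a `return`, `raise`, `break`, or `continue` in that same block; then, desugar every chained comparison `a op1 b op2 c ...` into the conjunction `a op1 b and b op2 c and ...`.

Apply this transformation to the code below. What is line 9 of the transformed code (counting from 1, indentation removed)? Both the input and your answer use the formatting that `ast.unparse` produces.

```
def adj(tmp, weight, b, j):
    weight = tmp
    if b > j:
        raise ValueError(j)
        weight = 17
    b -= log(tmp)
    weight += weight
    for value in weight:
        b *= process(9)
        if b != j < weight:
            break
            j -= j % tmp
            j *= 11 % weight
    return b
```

if b != j and j < weight:

Transformed code:
def adj(tmp, weight, b, j):
    weight = tmp
    if b > j:
        raise ValueError(j)
    b -= log(tmp)
    weight += weight
    for value in weight:
        b *= process(9)
        if b != j and j < weight:
            break
    return b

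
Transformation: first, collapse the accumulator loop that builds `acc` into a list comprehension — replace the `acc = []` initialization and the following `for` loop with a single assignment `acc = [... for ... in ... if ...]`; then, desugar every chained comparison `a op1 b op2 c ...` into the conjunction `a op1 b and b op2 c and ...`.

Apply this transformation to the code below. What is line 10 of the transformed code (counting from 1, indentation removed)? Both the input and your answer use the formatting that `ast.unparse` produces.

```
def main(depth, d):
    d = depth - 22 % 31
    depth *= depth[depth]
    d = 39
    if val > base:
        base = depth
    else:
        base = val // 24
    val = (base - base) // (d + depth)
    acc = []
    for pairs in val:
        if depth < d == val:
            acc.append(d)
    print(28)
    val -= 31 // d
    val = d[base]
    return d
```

acc = [d for pairs in val if depth < d and d == val]

Transformed code:
def main(depth, d):
    d = depth - 22 % 31
    depth *= depth[depth]
    d = 39
    if val > base:
        base = depth
    else:
        base = val // 24
    val = (base - base) // (d + depth)
    acc = [d for pairs in val if depth < d and d == val]
    print(28)
    val -= 31 // d
    val = d[base]
    return d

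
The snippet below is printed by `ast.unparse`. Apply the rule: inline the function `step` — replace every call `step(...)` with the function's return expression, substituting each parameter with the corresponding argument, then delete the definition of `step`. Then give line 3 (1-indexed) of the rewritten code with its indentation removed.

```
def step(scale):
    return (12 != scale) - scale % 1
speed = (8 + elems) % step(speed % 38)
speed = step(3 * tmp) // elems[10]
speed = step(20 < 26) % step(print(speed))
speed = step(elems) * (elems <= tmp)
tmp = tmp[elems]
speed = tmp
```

speed = ((12 != (20 < 26)) - (20 < 26) % 1) % ((12 != print(speed)) - print(speed) % 1)

Transformed code:
speed = (8 + elems) % ((12 != speed % 38) - speed % 38 % 1)
speed = ((12 != 3 * tmp) - 3 * tmp % 1) // elems[10]
speed = ((12 != (20 < 26)) - (20 < 26) % 1) % ((12 != print(speed)) - print(speed) % 1)
speed = ((12 != elems) - elems % 1) * (elems <= tmp)
tmp = tmp[elems]
speed = tmp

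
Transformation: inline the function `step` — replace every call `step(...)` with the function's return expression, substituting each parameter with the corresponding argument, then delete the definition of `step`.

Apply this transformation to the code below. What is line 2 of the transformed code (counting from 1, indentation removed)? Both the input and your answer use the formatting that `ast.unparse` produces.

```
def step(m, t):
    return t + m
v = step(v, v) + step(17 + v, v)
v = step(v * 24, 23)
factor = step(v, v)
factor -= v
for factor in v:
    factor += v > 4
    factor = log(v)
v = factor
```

v = 23 + v * 24

Transformed code:
v = v + v + (v + (17 + v))
v = 23 + v * 24
factor = v + v
factor -= v
for factor in v:
    factor += v > 4
    factor = log(v)
v = factor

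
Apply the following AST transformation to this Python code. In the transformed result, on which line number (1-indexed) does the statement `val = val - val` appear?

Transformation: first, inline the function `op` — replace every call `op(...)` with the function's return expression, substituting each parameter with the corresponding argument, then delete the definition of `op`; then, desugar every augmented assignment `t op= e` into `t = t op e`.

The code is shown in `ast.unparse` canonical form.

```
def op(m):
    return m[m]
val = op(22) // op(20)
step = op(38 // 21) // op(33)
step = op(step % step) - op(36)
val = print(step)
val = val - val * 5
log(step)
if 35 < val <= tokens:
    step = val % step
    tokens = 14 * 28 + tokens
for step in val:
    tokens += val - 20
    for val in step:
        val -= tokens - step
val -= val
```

Transformed code:
val = 22[22] // 20[20]
step = (38 // 21)[38 // 21] // 33[33]
step = (step % step)[step % step] - 36[36]
val = print(step)
val = val - val * 5
log(step)
if 35 < val <= tokens:
    step = val % step
    tokens = 14 * 28 + tokens
for step in val:
    tokens = tokens + (val - 20)
    for val in step:
        val = val - (tokens - step)
val = val - val

14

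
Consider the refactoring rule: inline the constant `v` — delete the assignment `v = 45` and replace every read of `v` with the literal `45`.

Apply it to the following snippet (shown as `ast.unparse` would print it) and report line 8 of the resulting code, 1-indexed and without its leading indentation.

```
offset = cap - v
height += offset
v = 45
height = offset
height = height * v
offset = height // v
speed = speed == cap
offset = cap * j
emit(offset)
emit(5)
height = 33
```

emit(offset)

Transformed code:
offset = cap - 45
height += offset
height = offset
height = height * 45
offset = height // 45
speed = speed == cap
offset = cap * j
emit(offset)
emit(5)
height = 33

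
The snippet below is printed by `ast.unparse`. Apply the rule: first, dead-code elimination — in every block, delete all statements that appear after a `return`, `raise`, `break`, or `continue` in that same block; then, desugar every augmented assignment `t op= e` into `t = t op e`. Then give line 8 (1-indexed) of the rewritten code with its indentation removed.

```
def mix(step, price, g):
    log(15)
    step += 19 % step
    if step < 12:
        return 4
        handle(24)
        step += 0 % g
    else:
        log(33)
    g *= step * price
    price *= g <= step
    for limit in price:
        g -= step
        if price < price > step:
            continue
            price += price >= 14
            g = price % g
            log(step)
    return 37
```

g = g * (step * price)

Transformed code:
def mix(step, price, g):
    log(15)
    step = step + 19 % step
    if step < 12:
        return 4
    else:
        log(33)
    g = g * (step * price)
    price = price * (g <= step)
    for limit in price:
        g = g - step
        if price < price > step:
            continue
    return 37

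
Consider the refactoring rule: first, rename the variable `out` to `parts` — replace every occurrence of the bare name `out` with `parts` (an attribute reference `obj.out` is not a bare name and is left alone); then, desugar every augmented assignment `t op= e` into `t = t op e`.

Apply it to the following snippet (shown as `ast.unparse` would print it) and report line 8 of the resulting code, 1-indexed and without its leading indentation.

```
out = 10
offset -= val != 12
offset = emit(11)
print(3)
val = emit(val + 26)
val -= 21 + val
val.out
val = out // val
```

val = parts // val

Transformed code:
parts = 10
offset = offset - (val != 12)
offset = emit(11)
print(3)
val = emit(val + 26)
val = val - (21 + val)
val.out
val = parts // val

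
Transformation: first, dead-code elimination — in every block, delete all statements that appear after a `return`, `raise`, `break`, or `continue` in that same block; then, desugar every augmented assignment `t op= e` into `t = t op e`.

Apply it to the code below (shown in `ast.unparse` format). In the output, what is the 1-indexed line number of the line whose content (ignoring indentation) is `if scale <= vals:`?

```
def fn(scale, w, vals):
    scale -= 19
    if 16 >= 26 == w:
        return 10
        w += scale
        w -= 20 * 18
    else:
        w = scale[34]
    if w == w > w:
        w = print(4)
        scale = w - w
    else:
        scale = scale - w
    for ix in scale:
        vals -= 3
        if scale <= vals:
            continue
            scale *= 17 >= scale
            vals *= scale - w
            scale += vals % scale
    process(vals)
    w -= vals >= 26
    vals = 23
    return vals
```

Transformed code:
def fn(scale, w, vals):
    scale = scale - 19
    if 16 >= 26 == w:
        return 10
    else:
        w = scale[34]
    if w == w > w:
        w = print(4)
        scale = w - w
    else:
        scale = scale - w
    for ix in scale:
        vals = vals - 3
        if scale <= vals:
            continue
    process(vals)
    w = w - (vals >= 26)
    vals = 23
    return vals

14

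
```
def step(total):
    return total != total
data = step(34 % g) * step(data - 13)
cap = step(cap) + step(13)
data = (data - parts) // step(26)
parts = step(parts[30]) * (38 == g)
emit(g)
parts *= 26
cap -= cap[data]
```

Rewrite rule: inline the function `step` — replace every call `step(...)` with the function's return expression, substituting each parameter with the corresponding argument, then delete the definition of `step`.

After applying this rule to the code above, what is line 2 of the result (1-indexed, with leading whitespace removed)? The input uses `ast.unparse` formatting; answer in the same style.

cap = (cap != cap) + (13 != 13)

Transformed code:
data = (34 % g != 34 % g) * (data - 13 != data - 13)
cap = (cap != cap) + (13 != 13)
data = (data - parts) // (26 != 26)
parts = (parts[30] != parts[30]) * (38 == g)
emit(g)
parts *= 26
cap -= cap[data]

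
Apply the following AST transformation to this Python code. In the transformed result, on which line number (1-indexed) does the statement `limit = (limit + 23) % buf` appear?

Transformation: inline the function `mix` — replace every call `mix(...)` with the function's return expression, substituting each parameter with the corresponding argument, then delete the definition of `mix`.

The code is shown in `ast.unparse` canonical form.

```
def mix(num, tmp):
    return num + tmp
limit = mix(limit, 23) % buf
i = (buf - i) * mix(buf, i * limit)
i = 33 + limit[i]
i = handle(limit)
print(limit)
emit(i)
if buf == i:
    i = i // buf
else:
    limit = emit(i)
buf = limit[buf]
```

1

Transformed code:
limit = (limit + 23) % buf
i = (buf - i) * (buf + i * limit)
i = 33 + limit[i]
i = handle(limit)
print(limit)
emit(i)
if buf == i:
    i = i // buf
else:
    limit = emit(i)
buf = limit[buf]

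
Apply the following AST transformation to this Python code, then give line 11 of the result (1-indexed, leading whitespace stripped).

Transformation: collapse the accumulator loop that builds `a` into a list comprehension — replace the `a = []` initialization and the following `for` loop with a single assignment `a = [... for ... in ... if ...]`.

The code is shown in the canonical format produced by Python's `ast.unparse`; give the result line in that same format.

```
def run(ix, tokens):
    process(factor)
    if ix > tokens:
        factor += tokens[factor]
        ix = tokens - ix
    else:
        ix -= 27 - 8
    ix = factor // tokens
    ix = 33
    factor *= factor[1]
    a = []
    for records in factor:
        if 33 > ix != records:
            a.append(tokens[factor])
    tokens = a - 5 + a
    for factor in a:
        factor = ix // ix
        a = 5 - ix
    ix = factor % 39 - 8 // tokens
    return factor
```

Transformed code:
def run(ix, tokens):
    process(factor)
    if ix > tokens:
        factor += tokens[factor]
        ix = tokens - ix
    else:
        ix -= 27 - 8
    ix = factor // tokens
    ix = 33
    factor *= factor[1]
    a = [tokens[factor] for records in factor if 33 > ix != records]
    tokens = a - 5 + a
    for factor in a:
        factor = ix // ix
        a = 5 - ix
    ix = factor % 39 - 8 // tokens
    return factor

a = [tokens[factor] for records in factor if 33 > ix != records]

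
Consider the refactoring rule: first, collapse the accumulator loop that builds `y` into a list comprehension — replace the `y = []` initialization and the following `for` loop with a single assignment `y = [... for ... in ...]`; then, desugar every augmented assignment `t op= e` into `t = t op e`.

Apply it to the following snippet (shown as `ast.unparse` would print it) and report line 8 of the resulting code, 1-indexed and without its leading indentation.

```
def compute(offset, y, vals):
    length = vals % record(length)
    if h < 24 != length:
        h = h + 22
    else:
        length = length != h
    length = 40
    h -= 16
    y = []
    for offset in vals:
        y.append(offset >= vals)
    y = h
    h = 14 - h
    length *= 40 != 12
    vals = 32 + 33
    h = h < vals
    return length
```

Transformed code:
def compute(offset, y, vals):
    length = vals % record(length)
    if h < 24 != length:
        h = h + 22
    else:
        length = length != h
    length = 40
    h = h - 16
    y = [offset >= vals for offset in vals]
    y = h
    h = 14 - h
    length = length * (40 != 12)
    vals = 32 + 33
    h = h < vals
    return length

h = h - 16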